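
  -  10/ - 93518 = 5/46759 = 0.00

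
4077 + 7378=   11455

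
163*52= 8476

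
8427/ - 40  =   - 211 + 13/40 = - 210.68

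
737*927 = 683199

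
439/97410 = 439/97410 = 0.00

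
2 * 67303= 134606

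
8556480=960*8913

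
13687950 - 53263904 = - 39575954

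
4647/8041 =4647/8041 = 0.58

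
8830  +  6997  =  15827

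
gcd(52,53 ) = 1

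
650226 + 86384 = 736610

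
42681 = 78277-35596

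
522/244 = 261/122 = 2.14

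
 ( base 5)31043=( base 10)2023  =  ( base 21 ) 4C7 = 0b11111100111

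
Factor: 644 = 2^2*7^1*23^1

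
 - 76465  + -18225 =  - 94690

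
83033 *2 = 166066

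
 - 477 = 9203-9680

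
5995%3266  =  2729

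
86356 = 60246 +26110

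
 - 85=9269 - 9354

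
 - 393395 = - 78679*5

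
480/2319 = 160/773= 0.21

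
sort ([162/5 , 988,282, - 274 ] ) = [ - 274, 162/5,282, 988]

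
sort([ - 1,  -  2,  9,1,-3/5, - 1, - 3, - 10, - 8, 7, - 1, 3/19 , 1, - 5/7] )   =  [ - 10, - 8 , - 3  ,  -  2, - 1, - 1, - 1, - 5/7,  -  3/5,  3/19, 1 , 1,7, 9]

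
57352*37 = 2122024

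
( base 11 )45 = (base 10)49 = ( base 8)61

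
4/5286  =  2/2643 = 0.00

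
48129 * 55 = 2647095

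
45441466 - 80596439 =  - 35154973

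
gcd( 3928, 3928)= 3928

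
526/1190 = 263/595= 0.44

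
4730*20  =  94600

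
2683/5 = 536 + 3/5  =  536.60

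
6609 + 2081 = 8690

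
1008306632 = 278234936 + 730071696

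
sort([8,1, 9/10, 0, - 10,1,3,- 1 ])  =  [- 10,-1,0,9/10,  1,1,3,8]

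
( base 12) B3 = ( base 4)2013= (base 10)135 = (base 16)87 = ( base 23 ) 5k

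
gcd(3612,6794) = 86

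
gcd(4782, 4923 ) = 3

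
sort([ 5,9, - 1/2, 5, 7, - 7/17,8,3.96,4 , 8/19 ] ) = [ - 1/2, - 7/17 , 8/19, 3.96, 4,5,5, 7,8, 9 ]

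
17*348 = 5916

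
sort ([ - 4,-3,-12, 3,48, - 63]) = [-63,- 12, - 4, - 3, 3,48]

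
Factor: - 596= -2^2*149^1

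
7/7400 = 7/7400 = 0.00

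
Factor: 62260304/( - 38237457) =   -  2^4 * 3^( - 1 )*29^(  -  1 )*41^1*107^1*887^1*439511^(-1)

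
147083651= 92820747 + 54262904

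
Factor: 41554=2^1*79^1*263^1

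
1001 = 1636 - 635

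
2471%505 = 451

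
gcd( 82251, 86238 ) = 9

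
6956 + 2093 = 9049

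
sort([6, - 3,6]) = [ - 3, 6,6]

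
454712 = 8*56839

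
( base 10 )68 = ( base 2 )1000100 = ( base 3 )2112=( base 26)2G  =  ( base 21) 35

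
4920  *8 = 39360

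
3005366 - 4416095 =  - 1410729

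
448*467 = 209216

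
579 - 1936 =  - 1357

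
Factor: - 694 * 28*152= - 2953664  =  - 2^6*7^1*19^1*347^1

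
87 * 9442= 821454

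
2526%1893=633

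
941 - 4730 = -3789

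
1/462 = 1/462= 0.00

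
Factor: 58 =2^1* 29^1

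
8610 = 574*15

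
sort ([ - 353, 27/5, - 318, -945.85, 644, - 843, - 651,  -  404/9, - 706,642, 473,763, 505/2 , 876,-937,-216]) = [ - 945.85, - 937,-843 , - 706, - 651, - 353,  -  318, -216, - 404/9, 27/5, 505/2 , 473,642, 644, 763, 876 ] 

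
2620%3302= 2620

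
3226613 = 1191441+2035172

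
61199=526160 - 464961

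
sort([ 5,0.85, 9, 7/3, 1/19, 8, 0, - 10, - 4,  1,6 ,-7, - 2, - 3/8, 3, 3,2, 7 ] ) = [ - 10, - 7,  -  4, - 2, - 3/8, 0, 1/19, 0.85 , 1,2,7/3,3,3, 5, 6, 7,  8, 9 ] 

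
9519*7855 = 74771745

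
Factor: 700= 2^2 * 5^2*7^1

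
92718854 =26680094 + 66038760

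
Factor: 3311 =7^1*11^1 *43^1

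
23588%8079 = 7430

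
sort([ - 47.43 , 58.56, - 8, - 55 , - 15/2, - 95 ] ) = [ - 95, - 55, - 47.43, - 8 , - 15/2, 58.56] 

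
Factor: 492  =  2^2*3^1*41^1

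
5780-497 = 5283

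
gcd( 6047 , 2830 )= 1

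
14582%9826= 4756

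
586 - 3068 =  - 2482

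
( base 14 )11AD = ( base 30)3D3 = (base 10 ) 3093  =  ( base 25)4ni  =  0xc15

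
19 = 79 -60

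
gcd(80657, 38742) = 1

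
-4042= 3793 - 7835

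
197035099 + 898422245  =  1095457344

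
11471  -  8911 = 2560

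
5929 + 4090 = 10019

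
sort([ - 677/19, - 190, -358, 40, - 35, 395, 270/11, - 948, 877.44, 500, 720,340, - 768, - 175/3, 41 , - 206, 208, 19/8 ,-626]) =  [ - 948, - 768, - 626,  -  358,-206, - 190, - 175/3, -677/19, - 35, 19/8, 270/11, 40,41, 208, 340,395, 500, 720, 877.44]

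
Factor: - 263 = -263^1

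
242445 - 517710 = -275265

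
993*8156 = 8098908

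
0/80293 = 0 = 0.00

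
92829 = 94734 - 1905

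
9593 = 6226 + 3367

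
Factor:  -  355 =-5^1 * 71^1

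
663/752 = 663/752 = 0.88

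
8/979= 8/979 = 0.01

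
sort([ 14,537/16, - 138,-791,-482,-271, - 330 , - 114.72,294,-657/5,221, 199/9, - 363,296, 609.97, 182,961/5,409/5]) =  [ -791, - 482, - 363,- 330,  -  271, - 138,-657/5, - 114.72, 14, 199/9,537/16,409/5, 182,961/5, 221,294 , 296, 609.97] 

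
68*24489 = 1665252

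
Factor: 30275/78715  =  5^1*13^(-1) = 5/13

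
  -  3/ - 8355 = 1/2785 = 0.00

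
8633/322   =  26+261/322  =  26.81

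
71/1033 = 71/1033= 0.07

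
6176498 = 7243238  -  1066740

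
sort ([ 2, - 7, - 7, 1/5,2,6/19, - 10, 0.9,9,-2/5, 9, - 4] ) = [ - 10,  -  7, - 7, - 4, - 2/5 , 1/5,6/19,0.9, 2,2,9,9]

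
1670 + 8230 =9900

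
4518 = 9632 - 5114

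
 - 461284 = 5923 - 467207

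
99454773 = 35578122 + 63876651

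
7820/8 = 1955/2 = 977.50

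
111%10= 1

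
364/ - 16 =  - 23+1/4=- 22.75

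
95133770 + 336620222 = 431753992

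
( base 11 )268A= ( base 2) 110110011110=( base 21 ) 7J0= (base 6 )24050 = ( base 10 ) 3486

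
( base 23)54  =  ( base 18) 6B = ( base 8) 167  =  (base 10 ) 119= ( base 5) 434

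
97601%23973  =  1709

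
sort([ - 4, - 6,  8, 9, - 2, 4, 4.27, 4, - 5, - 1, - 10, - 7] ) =[ - 10,-7, - 6 , -5, - 4, - 2, - 1, 4, 4, 4.27, 8, 9 ] 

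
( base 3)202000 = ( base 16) 21C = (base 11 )451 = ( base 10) 540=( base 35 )FF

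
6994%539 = 526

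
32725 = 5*6545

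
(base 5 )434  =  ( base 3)11102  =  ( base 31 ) 3Q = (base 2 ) 1110111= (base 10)119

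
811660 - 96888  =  714772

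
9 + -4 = 5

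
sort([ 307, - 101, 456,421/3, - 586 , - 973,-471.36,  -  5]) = [ -973,  -  586,-471.36,-101, - 5, 421/3, 307,456 ] 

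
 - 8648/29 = -299+ 23/29 = -298.21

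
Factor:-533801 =-533801^1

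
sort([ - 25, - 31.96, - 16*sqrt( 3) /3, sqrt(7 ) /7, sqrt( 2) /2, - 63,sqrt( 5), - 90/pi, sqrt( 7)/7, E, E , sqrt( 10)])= [ - 63, - 31.96, - 90/pi, - 25, - 16*sqrt( 3 ) /3, sqrt( 7 )/7, sqrt(7)/7,  sqrt( 2)/2 , sqrt(5), E, E , sqrt( 10 ) ]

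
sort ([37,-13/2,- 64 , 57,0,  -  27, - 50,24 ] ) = [  -  64, - 50,-27 ,  -  13/2,0 , 24,37,57 ]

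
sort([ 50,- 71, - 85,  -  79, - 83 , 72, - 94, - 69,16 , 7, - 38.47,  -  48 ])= [- 94 , - 85,-83, - 79, - 71, - 69,  -  48, - 38.47, 7,16,50,72]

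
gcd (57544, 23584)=8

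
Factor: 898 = 2^1*449^1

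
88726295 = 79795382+8930913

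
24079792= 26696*902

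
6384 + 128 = 6512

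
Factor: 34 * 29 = 2^1*17^1*29^1 = 986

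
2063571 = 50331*41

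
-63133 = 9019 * (  -  7 )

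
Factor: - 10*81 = - 2^1*3^4*5^1 = - 810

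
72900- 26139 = 46761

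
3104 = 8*388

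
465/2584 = 465/2584=0.18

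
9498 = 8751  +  747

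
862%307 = 248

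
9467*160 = 1514720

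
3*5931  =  17793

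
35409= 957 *37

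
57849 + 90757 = 148606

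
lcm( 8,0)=0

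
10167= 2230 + 7937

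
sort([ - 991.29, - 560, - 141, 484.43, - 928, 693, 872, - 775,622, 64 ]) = [-991.29, - 928, - 775, - 560, - 141, 64, 484.43, 622, 693,872]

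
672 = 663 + 9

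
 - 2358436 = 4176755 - 6535191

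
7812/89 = 87+69/89 = 87.78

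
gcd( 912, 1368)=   456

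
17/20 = 17/20 = 0.85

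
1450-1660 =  - 210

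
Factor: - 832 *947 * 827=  - 2^6*13^1 * 827^1 * 947^1 = - 651596608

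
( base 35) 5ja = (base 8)15220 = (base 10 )6800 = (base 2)1101010010000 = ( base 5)204200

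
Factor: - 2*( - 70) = 2^2*5^1*7^1 = 140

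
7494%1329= 849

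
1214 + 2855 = 4069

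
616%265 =86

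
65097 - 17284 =47813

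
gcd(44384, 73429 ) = 1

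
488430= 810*603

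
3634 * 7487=27207758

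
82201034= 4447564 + 77753470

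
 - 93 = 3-96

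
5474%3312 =2162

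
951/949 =1 + 2/949 = 1.00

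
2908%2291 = 617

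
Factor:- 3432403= - 13^1 * 264031^1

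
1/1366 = 1/1366 = 0.00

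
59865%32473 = 27392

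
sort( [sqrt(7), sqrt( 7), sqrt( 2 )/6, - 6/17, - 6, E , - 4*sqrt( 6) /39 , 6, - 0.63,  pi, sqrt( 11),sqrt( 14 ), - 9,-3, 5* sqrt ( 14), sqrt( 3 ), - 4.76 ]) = [ - 9,- 6, - 4.76, - 3, - 0.63, - 6/17,-4*sqrt(6) /39, sqrt( 2 )/6 , sqrt ( 3 ),sqrt( 7), sqrt(7), E, pi, sqrt( 11 ), sqrt (14 ),6, 5*sqrt( 14 ) ] 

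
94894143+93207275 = 188101418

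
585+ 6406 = 6991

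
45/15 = 3 = 3.00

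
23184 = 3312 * 7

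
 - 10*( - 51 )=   510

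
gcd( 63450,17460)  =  90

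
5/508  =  5/508 = 0.01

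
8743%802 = 723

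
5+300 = 305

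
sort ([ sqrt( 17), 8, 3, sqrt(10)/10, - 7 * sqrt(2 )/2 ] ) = [-7*sqrt( 2 )/2,  sqrt( 10)/10,3, sqrt(17 ), 8] 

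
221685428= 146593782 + 75091646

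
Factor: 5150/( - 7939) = -2^1*5^2*17^(-1) * 103^1*467^( - 1 ) 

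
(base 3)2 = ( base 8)2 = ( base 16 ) 2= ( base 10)2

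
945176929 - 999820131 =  - 54643202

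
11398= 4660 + 6738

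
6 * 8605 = 51630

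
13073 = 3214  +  9859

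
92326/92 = 46163/46 = 1003.54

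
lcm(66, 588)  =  6468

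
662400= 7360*90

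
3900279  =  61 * 63939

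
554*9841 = 5451914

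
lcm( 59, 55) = 3245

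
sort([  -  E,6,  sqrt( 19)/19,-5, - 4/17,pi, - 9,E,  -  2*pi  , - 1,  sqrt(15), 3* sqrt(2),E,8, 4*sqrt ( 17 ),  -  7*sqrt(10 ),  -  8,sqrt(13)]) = [ - 7*sqrt ( 10 ), - 9, - 8,- 2*pi,-5, - E, - 1,  -  4/17,sqrt (19) /19,E,  E,pi,sqrt(13),sqrt(15),3*sqrt( 2 ), 6 , 8,4*sqrt(17 )]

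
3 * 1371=4113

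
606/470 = 303/235= 1.29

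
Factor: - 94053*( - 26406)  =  2^1*3^5 * 107^1*163^1*293^1 =2483563518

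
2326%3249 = 2326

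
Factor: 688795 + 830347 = 2^1 * 759571^1 = 1519142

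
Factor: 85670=2^1*5^1 * 13^1 * 659^1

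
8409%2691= 336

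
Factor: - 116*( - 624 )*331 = 23959104 = 2^6*3^1*13^1* 29^1*331^1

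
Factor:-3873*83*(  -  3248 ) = 2^4 * 3^1*7^1 * 29^1*83^1*1291^1 = 1044098832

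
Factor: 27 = 3^3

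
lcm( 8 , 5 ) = 40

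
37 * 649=24013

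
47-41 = 6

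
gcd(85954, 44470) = 2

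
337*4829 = 1627373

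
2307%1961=346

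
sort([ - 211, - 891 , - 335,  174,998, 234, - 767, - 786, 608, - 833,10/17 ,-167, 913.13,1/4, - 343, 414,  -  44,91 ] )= [ - 891, -833, - 786, - 767, - 343, - 335, - 211,  -  167, - 44,1/4,10/17, 91,174, 234,414,608, 913.13,998]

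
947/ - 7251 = - 1 + 6304/7251 = - 0.13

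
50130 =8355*6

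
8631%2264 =1839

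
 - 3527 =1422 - 4949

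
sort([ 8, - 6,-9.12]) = [ - 9.12,  -  6, 8 ] 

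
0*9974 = 0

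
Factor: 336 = 2^4 * 3^1  *7^1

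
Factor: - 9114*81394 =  - 2^2*3^1*7^2 * 31^1*40697^1 = - 741824916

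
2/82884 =1/41442 = 0.00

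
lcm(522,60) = 5220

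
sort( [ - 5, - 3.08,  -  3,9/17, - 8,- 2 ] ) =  [  -  8,-5,-3.08,- 3, - 2 , 9/17] 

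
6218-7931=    - 1713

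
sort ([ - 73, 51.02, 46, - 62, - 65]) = [ - 73, - 65, - 62, 46,  51.02 ] 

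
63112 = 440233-377121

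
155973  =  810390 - 654417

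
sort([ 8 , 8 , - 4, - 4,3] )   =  [ - 4, - 4,3,  8,8 ] 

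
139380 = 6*23230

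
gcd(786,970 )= 2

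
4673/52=4673/52=89.87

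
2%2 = 0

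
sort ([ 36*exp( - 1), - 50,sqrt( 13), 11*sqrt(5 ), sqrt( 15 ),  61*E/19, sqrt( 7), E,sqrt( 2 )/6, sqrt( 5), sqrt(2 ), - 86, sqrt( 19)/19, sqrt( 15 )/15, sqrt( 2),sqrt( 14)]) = [ - 86, - 50, sqrt( 19) /19,sqrt( 2)/6, sqrt( 15)/15,sqrt( 2), sqrt( 2), sqrt ( 5), sqrt( 7), E,sqrt( 13) , sqrt( 14 ),sqrt( 15),61*E/19, 36*exp( - 1),11*sqrt(5 )] 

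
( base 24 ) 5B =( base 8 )203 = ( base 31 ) 47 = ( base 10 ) 131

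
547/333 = 547/333 = 1.64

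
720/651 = 240/217  =  1.11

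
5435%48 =11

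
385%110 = 55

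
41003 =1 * 41003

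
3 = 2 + 1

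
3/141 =1/47 =0.02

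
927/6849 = 103/761  =  0.14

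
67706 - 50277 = 17429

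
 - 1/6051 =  - 1+6050/6051 = - 0.00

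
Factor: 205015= 5^1*131^1*313^1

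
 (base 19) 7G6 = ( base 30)34H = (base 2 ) 101100010101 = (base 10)2837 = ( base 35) 2b2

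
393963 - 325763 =68200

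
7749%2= 1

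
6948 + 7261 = 14209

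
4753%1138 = 201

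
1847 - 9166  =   - 7319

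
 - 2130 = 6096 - 8226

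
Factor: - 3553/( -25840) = 11/80 = 2^( - 4 )*5^(- 1 )*11^1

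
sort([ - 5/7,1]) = [ -5/7, 1]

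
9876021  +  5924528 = 15800549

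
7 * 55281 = 386967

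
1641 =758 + 883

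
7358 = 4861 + 2497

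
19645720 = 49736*395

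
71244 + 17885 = 89129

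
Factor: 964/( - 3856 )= -2^( - 2) = - 1/4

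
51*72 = 3672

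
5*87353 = 436765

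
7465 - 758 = 6707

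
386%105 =71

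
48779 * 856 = 41754824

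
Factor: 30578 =2^1*15289^1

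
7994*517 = 4132898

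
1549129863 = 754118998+795010865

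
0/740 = 0 = 0.00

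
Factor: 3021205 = 5^1*11^1*163^1*337^1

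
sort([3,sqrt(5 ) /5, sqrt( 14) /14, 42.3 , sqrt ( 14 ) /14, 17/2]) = [sqrt(14 ) /14, sqrt( 14)/14,sqrt(5 ) /5, 3, 17/2, 42.3] 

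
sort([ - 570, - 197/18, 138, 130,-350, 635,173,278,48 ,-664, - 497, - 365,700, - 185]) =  [ - 664 , - 570, - 497, - 365,  -  350, - 185, - 197/18,48 , 130, 138,173,278,635, 700] 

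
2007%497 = 19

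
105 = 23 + 82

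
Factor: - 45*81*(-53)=3^6*5^1*53^1 = 193185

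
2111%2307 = 2111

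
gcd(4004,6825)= 91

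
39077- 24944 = 14133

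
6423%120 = 63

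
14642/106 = 7321/53 = 138.13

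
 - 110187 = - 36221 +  - 73966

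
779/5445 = 779/5445 = 0.14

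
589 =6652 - 6063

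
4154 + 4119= 8273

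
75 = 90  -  15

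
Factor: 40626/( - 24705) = -2^1*3^( - 2)*5^( - 1) *37^1=- 74/45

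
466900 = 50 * 9338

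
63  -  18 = 45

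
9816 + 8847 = 18663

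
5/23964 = 5/23964 = 0.00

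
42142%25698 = 16444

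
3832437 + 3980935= 7813372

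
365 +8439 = 8804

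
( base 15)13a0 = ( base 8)10150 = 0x1068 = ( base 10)4200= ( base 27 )5KF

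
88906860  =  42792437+46114423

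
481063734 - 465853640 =15210094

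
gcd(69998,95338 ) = 2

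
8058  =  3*2686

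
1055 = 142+913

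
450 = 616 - 166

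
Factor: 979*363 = 355377= 3^1 * 11^3*89^1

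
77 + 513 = 590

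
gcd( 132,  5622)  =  6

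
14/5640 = 7/2820 =0.00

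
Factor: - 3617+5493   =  2^2 * 7^1 *67^1 =1876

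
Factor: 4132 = 2^2*1033^1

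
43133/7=43133/7 = 6161.86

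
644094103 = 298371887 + 345722216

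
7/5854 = 7/5854 = 0.00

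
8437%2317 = 1486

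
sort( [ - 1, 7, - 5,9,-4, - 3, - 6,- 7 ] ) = [ - 7, - 6, - 5, - 4, - 3,  -  1,7, 9 ] 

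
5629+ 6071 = 11700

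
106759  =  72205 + 34554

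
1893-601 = 1292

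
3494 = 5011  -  1517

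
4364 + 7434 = 11798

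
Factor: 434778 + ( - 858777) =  - 423999 = -3^2 * 47111^1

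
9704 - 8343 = 1361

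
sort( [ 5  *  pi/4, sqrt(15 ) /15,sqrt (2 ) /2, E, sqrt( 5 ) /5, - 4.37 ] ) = [ - 4.37, sqrt(15 ) /15,sqrt( 5) /5,sqrt(2)/2, E, 5*pi/4 ] 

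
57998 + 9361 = 67359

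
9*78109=702981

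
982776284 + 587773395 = 1570549679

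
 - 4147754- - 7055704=2907950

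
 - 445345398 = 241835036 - 687180434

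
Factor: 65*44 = 2860 = 2^2*5^1*11^1*13^1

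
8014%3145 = 1724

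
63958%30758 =2442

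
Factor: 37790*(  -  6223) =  - 235167170= -  2^1*5^1*7^2*127^1*3779^1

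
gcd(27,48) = 3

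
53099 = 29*1831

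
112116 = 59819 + 52297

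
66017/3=22005+2/3 = 22005.67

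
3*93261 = 279783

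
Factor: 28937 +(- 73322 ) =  - 44385 = -  3^1*5^1*11^1*269^1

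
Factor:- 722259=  - 3^2 * 80251^1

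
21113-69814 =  - 48701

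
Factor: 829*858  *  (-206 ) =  - 146524092  =  -2^2*3^1*11^1*13^1*103^1 * 829^1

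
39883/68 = 39883/68=586.51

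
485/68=7 + 9/68 = 7.13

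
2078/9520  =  1039/4760 = 0.22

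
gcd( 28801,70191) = 1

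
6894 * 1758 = 12119652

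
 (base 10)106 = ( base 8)152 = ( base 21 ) 51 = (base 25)46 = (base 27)3P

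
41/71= 41/71 = 0.58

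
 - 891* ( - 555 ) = 494505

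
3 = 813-810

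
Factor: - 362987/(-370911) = 3^( - 1)*123637^(-1)*362987^1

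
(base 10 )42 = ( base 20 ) 22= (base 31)1B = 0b101010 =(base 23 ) 1J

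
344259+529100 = 873359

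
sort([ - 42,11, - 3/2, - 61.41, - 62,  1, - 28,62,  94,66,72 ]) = [  -  62 , - 61.41, - 42, - 28,  -  3/2, 1, 11,62,66,  72,94]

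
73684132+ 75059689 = 148743821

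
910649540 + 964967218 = 1875616758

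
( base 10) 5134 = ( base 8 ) 12016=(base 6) 35434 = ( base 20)CGE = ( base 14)1C2A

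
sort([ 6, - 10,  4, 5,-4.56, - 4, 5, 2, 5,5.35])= [ - 10 , - 4.56, - 4, 2,4, 5 , 5, 5 , 5.35,6]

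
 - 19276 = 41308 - 60584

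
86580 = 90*962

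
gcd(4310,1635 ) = 5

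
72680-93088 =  - 20408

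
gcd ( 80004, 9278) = 2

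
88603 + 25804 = 114407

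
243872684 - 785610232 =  - 541737548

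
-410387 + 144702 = - 265685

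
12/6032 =3/1508  =  0.00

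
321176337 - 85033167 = 236143170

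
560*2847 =1594320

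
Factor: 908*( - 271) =-2^2*227^1*271^1 = - 246068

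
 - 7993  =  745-8738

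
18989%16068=2921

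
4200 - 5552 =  - 1352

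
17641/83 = 212 + 45/83 = 212.54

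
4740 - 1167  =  3573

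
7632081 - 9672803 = - 2040722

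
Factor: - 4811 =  - 17^1*283^1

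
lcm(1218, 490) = 42630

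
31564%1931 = 668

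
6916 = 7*988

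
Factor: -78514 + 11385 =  - 67129^1 =-67129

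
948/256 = 3 + 45/64 = 3.70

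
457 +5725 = 6182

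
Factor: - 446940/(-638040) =2^ ( - 1)*3^1*191^1*409^ ( - 1) =573/818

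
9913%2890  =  1243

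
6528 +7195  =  13723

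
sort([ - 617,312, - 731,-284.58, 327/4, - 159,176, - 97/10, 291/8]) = [ - 731, -617, - 284.58, - 159 , - 97/10, 291/8,327/4,176, 312 ] 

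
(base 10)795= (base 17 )2CD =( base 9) 1073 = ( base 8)1433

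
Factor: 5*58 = 290 = 2^1*5^1* 29^1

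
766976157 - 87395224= 679580933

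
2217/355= 6 +87/355 = 6.25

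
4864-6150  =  -1286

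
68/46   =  34/23=1.48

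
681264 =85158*8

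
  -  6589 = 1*(  -  6589)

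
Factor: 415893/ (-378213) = -883/803 = - 11^(-1) *73^(-1)*883^1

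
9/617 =9/617 = 0.01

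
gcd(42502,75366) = 158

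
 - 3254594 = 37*(-87962)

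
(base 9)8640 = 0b1100011010010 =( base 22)d2i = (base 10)6354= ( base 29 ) 7g3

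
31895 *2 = 63790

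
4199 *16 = 67184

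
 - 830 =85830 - 86660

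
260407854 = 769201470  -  508793616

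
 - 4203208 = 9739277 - 13942485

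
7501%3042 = 1417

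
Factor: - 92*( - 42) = 3864 = 2^3*3^1*7^1*23^1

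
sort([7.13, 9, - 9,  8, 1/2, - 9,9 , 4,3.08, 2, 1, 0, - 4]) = [ - 9, - 9,-4, 0, 1/2,1, 2,3.08,  4,7.13,8, 9, 9]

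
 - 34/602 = -17/301 = - 0.06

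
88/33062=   44/16531 = 0.00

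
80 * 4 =320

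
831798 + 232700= 1064498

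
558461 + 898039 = 1456500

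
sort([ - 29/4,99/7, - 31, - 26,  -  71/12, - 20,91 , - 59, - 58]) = [-59, - 58  , - 31, - 26, - 20 , - 29/4, - 71/12,99/7 , 91]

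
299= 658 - 359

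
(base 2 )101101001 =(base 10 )361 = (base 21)H4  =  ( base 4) 11221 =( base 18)121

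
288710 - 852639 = -563929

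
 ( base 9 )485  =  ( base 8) 621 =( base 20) 101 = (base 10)401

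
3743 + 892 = 4635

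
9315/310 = 1863/62 = 30.05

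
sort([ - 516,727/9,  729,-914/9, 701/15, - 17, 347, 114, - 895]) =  [  -  895, - 516, - 914/9 , - 17,701/15, 727/9,114,347, 729]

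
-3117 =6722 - 9839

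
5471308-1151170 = 4320138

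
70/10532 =35/5266 =0.01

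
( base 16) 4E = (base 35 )28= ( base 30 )2i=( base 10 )78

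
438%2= 0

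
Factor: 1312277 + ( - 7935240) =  - 19^1*37^1 * 9421^1 = - 6622963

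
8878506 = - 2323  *( - 3822 )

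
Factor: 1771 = 7^1*11^1*23^1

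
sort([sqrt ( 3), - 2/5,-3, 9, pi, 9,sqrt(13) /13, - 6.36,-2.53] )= [  -  6.36, - 3, - 2.53, -2/5 , sqrt ( 13 ) /13,sqrt ( 3), pi,9,9]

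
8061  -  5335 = 2726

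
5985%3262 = 2723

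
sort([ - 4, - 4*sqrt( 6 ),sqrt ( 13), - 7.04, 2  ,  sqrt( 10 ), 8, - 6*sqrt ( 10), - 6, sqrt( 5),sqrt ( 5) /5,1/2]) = [ - 6*sqrt( 10), - 4*sqrt( 6), - 7.04, - 6, - 4, sqrt( 5)/5,1/2, 2,  sqrt(5 ), sqrt( 10 ),sqrt( 13),8]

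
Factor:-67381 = -43^1*1567^1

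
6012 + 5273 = 11285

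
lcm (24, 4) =24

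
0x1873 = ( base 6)44551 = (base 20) FCJ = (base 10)6259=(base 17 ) 14B3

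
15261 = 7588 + 7673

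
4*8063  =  32252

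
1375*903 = 1241625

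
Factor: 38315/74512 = 2^( - 4)*5^1*79^1*97^1*4657^( - 1 )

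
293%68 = 21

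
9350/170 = 55 = 55.00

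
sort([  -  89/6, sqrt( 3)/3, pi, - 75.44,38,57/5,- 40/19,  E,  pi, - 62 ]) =[-75.44, - 62,-89/6,  -  40/19,sqrt(3)/3 , E, pi, pi , 57/5, 38] 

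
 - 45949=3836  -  49785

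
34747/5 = 6949 + 2/5 = 6949.40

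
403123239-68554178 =334569061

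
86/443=86/443 = 0.19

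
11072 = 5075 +5997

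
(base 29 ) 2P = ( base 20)43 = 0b1010011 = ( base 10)83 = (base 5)313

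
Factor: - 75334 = - 2^1*7^1 * 5381^1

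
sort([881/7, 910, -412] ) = [  -  412, 881/7,910]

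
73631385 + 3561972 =77193357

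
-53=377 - 430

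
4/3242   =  2/1621=0.00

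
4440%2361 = 2079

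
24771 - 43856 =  - 19085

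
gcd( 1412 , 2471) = 353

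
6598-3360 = 3238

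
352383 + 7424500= 7776883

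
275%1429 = 275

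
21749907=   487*44661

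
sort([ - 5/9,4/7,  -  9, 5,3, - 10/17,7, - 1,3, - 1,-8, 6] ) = [ - 9, - 8, - 1, - 1 ,-10/17,  -  5/9,4/7,3,3,5,6,7] 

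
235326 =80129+155197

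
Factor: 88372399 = 4721^1*18719^1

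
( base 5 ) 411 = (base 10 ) 106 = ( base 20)56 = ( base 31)3d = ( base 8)152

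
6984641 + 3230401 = 10215042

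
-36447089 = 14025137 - 50472226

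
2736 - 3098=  - 362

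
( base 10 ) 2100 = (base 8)4064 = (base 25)390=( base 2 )100000110100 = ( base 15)950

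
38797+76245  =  115042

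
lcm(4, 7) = 28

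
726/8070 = 121/1345= 0.09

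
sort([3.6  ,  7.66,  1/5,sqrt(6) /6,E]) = [1/5, sqrt( 6) /6, E, 3.6,7.66 ]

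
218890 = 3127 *70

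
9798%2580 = 2058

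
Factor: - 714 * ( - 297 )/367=2^1*3^4*7^1*11^1*17^1*367^( - 1 ) = 212058/367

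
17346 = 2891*6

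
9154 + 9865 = 19019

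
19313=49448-30135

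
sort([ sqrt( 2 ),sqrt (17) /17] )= [ sqrt(17 ) /17, sqrt( 2 )] 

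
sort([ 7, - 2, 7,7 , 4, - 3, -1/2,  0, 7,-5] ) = [ - 5, - 3, - 2, - 1/2,0,4,7, 7, 7,7]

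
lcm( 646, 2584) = 2584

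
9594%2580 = 1854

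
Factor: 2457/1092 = 9/4  =  2^( - 2) * 3^2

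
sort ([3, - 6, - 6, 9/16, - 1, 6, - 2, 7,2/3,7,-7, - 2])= [ - 7,-6, - 6, - 2, - 2, - 1, 9/16, 2/3,3, 6, 7, 7 ]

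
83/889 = 83/889=   0.09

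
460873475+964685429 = 1425558904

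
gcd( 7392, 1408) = 352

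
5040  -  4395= 645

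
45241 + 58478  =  103719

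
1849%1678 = 171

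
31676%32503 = 31676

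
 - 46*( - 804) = 36984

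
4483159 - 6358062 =-1874903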